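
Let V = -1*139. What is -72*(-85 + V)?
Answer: 16128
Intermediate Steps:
V = -139
-72*(-85 + V) = -72*(-85 - 139) = -72*(-224) = 16128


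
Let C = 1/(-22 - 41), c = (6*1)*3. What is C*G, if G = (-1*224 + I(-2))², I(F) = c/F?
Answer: -54289/63 ≈ -861.73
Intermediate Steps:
c = 18 (c = 6*3 = 18)
C = -1/63 (C = 1/(-63) = -1/63 ≈ -0.015873)
I(F) = 18/F
G = 54289 (G = (-1*224 + 18/(-2))² = (-224 + 18*(-½))² = (-224 - 9)² = (-233)² = 54289)
C*G = -1/63*54289 = -54289/63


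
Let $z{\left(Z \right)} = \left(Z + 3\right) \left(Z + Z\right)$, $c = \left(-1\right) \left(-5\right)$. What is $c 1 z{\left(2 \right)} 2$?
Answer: $200$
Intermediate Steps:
$c = 5$
$z{\left(Z \right)} = 2 Z \left(3 + Z\right)$ ($z{\left(Z \right)} = \left(3 + Z\right) 2 Z = 2 Z \left(3 + Z\right)$)
$c 1 z{\left(2 \right)} 2 = 5 \cdot 1 \cdot 2 \cdot 2 \left(3 + 2\right) 2 = 5 \cdot 2 \cdot 2 \cdot 5 \cdot 2 = 5 \cdot 20 \cdot 2 = 100 \cdot 2 = 200$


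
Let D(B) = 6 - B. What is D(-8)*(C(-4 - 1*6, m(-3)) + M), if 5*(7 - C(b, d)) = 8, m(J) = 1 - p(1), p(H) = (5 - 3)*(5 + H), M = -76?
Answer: -4942/5 ≈ -988.40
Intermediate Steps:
p(H) = 10 + 2*H (p(H) = 2*(5 + H) = 10 + 2*H)
m(J) = -11 (m(J) = 1 - (10 + 2*1) = 1 - (10 + 2) = 1 - 1*12 = 1 - 12 = -11)
C(b, d) = 27/5 (C(b, d) = 7 - ⅕*8 = 7 - 8/5 = 27/5)
D(-8)*(C(-4 - 1*6, m(-3)) + M) = (6 - 1*(-8))*(27/5 - 76) = (6 + 8)*(-353/5) = 14*(-353/5) = -4942/5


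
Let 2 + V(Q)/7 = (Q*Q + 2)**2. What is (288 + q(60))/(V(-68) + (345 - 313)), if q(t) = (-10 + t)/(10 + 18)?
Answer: 4057/2097188100 ≈ 1.9345e-6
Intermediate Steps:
V(Q) = -14 + 7*(2 + Q**2)**2 (V(Q) = -14 + 7*(Q*Q + 2)**2 = -14 + 7*(Q**2 + 2)**2 = -14 + 7*(2 + Q**2)**2)
q(t) = -5/14 + t/28 (q(t) = (-10 + t)/28 = (-10 + t)*(1/28) = -5/14 + t/28)
(288 + q(60))/(V(-68) + (345 - 313)) = (288 + (-5/14 + (1/28)*60))/((-14 + 7*(2 + (-68)**2)**2) + (345 - 313)) = (288 + (-5/14 + 15/7))/((-14 + 7*(2 + 4624)**2) + 32) = (288 + 25/14)/((-14 + 7*4626**2) + 32) = 4057/(14*((-14 + 7*21399876) + 32)) = 4057/(14*((-14 + 149799132) + 32)) = 4057/(14*(149799118 + 32)) = (4057/14)/149799150 = (4057/14)*(1/149799150) = 4057/2097188100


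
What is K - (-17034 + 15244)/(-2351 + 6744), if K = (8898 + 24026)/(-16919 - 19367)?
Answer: -39841596/79702199 ≈ -0.49988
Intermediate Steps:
K = -16462/18143 (K = 32924/(-36286) = 32924*(-1/36286) = -16462/18143 ≈ -0.90735)
K - (-17034 + 15244)/(-2351 + 6744) = -16462/18143 - (-17034 + 15244)/(-2351 + 6744) = -16462/18143 - (-1790)/4393 = -16462/18143 - 1*(-1790/4393) = -16462/18143 + 1790/4393 = -39841596/79702199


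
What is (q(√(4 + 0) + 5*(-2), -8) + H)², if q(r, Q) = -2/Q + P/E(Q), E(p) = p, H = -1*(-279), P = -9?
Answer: 5031049/64 ≈ 78610.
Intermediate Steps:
H = 279
q(r, Q) = -11/Q (q(r, Q) = -2/Q - 9/Q = -11/Q)
(q(√(4 + 0) + 5*(-2), -8) + H)² = (-11/(-8) + 279)² = (-11*(-⅛) + 279)² = (11/8 + 279)² = (2243/8)² = 5031049/64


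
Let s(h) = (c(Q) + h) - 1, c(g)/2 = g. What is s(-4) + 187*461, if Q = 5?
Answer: 86212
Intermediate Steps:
c(g) = 2*g
s(h) = 9 + h (s(h) = (2*5 + h) - 1 = (10 + h) - 1 = 9 + h)
s(-4) + 187*461 = (9 - 4) + 187*461 = 5 + 86207 = 86212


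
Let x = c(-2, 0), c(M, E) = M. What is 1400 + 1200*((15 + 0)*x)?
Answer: -34600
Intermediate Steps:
x = -2
1400 + 1200*((15 + 0)*x) = 1400 + 1200*((15 + 0)*(-2)) = 1400 + 1200*(15*(-2)) = 1400 + 1200*(-30) = 1400 - 36000 = -34600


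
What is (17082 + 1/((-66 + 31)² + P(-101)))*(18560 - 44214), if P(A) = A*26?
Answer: -613948475174/1401 ≈ -4.3822e+8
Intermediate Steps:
P(A) = 26*A
(17082 + 1/((-66 + 31)² + P(-101)))*(18560 - 44214) = (17082 + 1/((-66 + 31)² + 26*(-101)))*(18560 - 44214) = (17082 + 1/((-35)² - 2626))*(-25654) = (17082 + 1/(1225 - 2626))*(-25654) = (17082 + 1/(-1401))*(-25654) = (17082 - 1/1401)*(-25654) = (23931881/1401)*(-25654) = -613948475174/1401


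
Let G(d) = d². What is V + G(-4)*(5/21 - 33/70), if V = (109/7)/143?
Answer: -54421/15015 ≈ -3.6244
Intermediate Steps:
V = 109/1001 (V = (109*(⅐))*(1/143) = (109/7)*(1/143) = 109/1001 ≈ 0.10889)
V + G(-4)*(5/21 - 33/70) = 109/1001 + (-4)²*(5/21 - 33/70) = 109/1001 + 16*(5*(1/21) - 33*1/70) = 109/1001 + 16*(5/21 - 33/70) = 109/1001 + 16*(-7/30) = 109/1001 - 56/15 = -54421/15015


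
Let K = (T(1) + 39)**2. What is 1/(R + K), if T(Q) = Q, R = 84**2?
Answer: 1/8656 ≈ 0.00011553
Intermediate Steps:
R = 7056
K = 1600 (K = (1 + 39)**2 = 40**2 = 1600)
1/(R + K) = 1/(7056 + 1600) = 1/8656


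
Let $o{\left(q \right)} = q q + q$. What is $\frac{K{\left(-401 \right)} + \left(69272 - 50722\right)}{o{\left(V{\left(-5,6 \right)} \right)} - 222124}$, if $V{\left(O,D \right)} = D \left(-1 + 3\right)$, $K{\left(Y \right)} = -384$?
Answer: $- \frac{9083}{110984} \approx -0.081841$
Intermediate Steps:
$V{\left(O,D \right)} = 2 D$ ($V{\left(O,D \right)} = D 2 = 2 D$)
$o{\left(q \right)} = q + q^{2}$ ($o{\left(q \right)} = q^{2} + q = q + q^{2}$)
$\frac{K{\left(-401 \right)} + \left(69272 - 50722\right)}{o{\left(V{\left(-5,6 \right)} \right)} - 222124} = \frac{-384 + \left(69272 - 50722\right)}{2 \cdot 6 \left(1 + 2 \cdot 6\right) - 222124} = \frac{-384 + \left(69272 - 50722\right)}{12 \left(1 + 12\right) - 222124} = \frac{-384 + 18550}{12 \cdot 13 - 222124} = \frac{18166}{156 - 222124} = \frac{18166}{-221968} = 18166 \left(- \frac{1}{221968}\right) = - \frac{9083}{110984}$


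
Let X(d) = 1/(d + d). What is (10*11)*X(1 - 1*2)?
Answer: -55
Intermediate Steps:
X(d) = 1/(2*d)
(10*11)*X(1 - 1*2) = (10*11)*(1/(2*(1 - 1*2))) = 110*(1/(2*(1 - 2))) = 110*((½)/(-1)) = 110*((½)*(-1)) = 110*(-½) = -55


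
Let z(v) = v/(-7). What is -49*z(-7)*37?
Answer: -1813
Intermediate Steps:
z(v) = -v/7 (z(v) = v*(-1/7) = -v/7)
-49*z(-7)*37 = -(-7)*(-7)*37 = -49*1*37 = -49*37 = -1813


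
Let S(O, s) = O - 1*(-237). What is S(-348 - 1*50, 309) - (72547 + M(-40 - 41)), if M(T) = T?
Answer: -72627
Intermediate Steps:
S(O, s) = 237 + O (S(O, s) = O + 237 = 237 + O)
S(-348 - 1*50, 309) - (72547 + M(-40 - 41)) = (237 + (-348 - 1*50)) - (72547 + (-40 - 41)) = (237 + (-348 - 50)) - (72547 - 81) = (237 - 398) - 1*72466 = -161 - 72466 = -72627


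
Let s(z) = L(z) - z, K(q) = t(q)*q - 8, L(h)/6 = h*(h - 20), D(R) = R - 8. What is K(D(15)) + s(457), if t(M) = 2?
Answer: 1197803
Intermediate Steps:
D(R) = -8 + R
L(h) = 6*h*(-20 + h) (L(h) = 6*(h*(h - 20)) = 6*(h*(-20 + h)) = 6*h*(-20 + h))
K(q) = -8 + 2*q (K(q) = 2*q - 8 = -8 + 2*q)
s(z) = -z + 6*z*(-20 + z) (s(z) = 6*z*(-20 + z) - z = -z + 6*z*(-20 + z))
K(D(15)) + s(457) = (-8 + 2*(-8 + 15)) + 457*(-121 + 6*457) = (-8 + 2*7) + 457*(-121 + 2742) = (-8 + 14) + 457*2621 = 6 + 1197797 = 1197803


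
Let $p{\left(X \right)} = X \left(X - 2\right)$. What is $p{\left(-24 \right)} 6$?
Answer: $3744$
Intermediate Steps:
$p{\left(X \right)} = X \left(-2 + X\right)$
$p{\left(-24 \right)} 6 = - 24 \left(-2 - 24\right) 6 = \left(-24\right) \left(-26\right) 6 = 624 \cdot 6 = 3744$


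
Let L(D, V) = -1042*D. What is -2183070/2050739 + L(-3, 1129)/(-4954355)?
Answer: -10822114379964/10160089018345 ≈ -1.0652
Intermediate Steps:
-2183070/2050739 + L(-3, 1129)/(-4954355) = -2183070/2050739 - 1042*(-3)/(-4954355) = -2183070*1/2050739 + 3126*(-1/4954355) = -2183070/2050739 - 3126/4954355 = -10822114379964/10160089018345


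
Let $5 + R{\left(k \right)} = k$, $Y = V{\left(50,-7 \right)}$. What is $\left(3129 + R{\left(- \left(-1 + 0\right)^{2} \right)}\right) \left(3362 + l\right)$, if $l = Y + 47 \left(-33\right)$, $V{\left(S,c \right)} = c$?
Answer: $5633892$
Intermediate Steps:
$Y = -7$
$R{\left(k \right)} = -5 + k$
$l = -1558$ ($l = -7 + 47 \left(-33\right) = -7 - 1551 = -1558$)
$\left(3129 + R{\left(- \left(-1 + 0\right)^{2} \right)}\right) \left(3362 + l\right) = \left(3129 - \left(5 + \left(-1 + 0\right)^{2}\right)\right) \left(3362 - 1558\right) = \left(3129 - 6\right) 1804 = 3123 \cdot 1804 = 5633892$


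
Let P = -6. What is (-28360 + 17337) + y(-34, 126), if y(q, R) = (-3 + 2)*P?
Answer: -11017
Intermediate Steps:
y(q, R) = 6 (y(q, R) = (-3 + 2)*(-6) = -1*(-6) = 6)
(-28360 + 17337) + y(-34, 126) = (-28360 + 17337) + 6 = -11023 + 6 = -11017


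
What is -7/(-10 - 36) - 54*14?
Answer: -34769/46 ≈ -755.85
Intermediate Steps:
-7/(-10 - 36) - 54*14 = -7/(-46) - 756 = -7*(-1/46) - 756 = 7/46 - 756 = -34769/46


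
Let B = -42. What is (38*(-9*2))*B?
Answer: 28728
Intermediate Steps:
(38*(-9*2))*B = (38*(-9*2))*(-42) = (38*(-18))*(-42) = -684*(-42) = 28728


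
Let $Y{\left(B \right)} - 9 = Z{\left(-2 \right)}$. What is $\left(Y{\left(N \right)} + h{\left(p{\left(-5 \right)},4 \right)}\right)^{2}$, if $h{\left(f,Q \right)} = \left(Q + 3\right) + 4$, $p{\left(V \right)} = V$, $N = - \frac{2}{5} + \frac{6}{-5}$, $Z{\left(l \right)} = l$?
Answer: $324$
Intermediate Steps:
$N = - \frac{8}{5}$ ($N = \left(-2\right) \frac{1}{5} + 6 \left(- \frac{1}{5}\right) = - \frac{2}{5} - \frac{6}{5} = - \frac{8}{5} \approx -1.6$)
$h{\left(f,Q \right)} = 7 + Q$ ($h{\left(f,Q \right)} = \left(3 + Q\right) + 4 = 7 + Q$)
$Y{\left(B \right)} = 7$ ($Y{\left(B \right)} = 9 - 2 = 7$)
$\left(Y{\left(N \right)} + h{\left(p{\left(-5 \right)},4 \right)}\right)^{2} = \left(7 + \left(7 + 4\right)\right)^{2} = \left(7 + 11\right)^{2} = 18^{2} = 324$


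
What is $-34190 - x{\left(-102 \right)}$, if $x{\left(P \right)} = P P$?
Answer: $-44594$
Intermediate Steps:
$x{\left(P \right)} = P^{2}$
$-34190 - x{\left(-102 \right)} = -34190 - \left(-102\right)^{2} = -34190 - 10404 = -44594$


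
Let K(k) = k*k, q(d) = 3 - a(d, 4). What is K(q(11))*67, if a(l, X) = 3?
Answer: 0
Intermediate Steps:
q(d) = 0 (q(d) = 3 - 1*3 = 3 - 3 = 0)
K(k) = k**2
K(q(11))*67 = 0**2*67 = 0*67 = 0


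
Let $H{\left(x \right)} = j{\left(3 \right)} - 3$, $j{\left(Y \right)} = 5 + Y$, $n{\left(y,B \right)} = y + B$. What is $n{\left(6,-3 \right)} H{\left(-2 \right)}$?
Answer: $15$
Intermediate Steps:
$n{\left(y,B \right)} = B + y$
$H{\left(x \right)} = 5$ ($H{\left(x \right)} = \left(5 + 3\right) - 3 = 8 - 3 = 5$)
$n{\left(6,-3 \right)} H{\left(-2 \right)} = \left(-3 + 6\right) 5 = 3 \cdot 5 = 15$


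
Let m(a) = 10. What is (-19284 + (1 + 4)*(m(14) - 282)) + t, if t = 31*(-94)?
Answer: -23558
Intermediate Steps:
t = -2914
(-19284 + (1 + 4)*(m(14) - 282)) + t = (-19284 + (1 + 4)*(10 - 282)) - 2914 = (-19284 + 5*(-272)) - 2914 = (-19284 - 1360) - 2914 = -20644 - 2914 = -23558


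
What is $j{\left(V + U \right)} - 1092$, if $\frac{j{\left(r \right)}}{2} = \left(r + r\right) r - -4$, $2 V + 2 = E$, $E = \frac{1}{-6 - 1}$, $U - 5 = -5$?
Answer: $- \frac{52891}{49} \approx -1079.4$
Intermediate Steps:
$U = 0$ ($U = 5 - 5 = 0$)
$E = - \frac{1}{7}$ ($E = \frac{1}{-7} = - \frac{1}{7} \approx -0.14286$)
$V = - \frac{15}{14}$ ($V = -1 + \frac{1}{2} \left(- \frac{1}{7}\right) = -1 - \frac{1}{14} = - \frac{15}{14} \approx -1.0714$)
$j{\left(r \right)} = 8 + 4 r^{2}$ ($j{\left(r \right)} = 2 \left(\left(r + r\right) r - -4\right) = 2 \left(2 r r + 4\right) = 2 \left(2 r^{2} + 4\right) = 2 \left(4 + 2 r^{2}\right) = 8 + 4 r^{2}$)
$j{\left(V + U \right)} - 1092 = \left(8 + 4 \left(- \frac{15}{14} + 0\right)^{2}\right) - 1092 = \left(8 + 4 \left(- \frac{15}{14}\right)^{2}\right) - 1092 = \left(8 + 4 \cdot \frac{225}{196}\right) - 1092 = \left(8 + \frac{225}{49}\right) - 1092 = \frac{617}{49} - 1092 = - \frac{52891}{49}$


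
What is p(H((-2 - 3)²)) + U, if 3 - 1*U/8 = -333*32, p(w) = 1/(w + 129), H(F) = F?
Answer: 13131889/154 ≈ 85272.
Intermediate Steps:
p(w) = 1/(129 + w)
U = 85272 (U = 24 - (-2664)*32 = 24 - 8*(-10656) = 24 + 85248 = 85272)
p(H((-2 - 3)²)) + U = 1/(129 + (-2 - 3)²) + 85272 = 1/(129 + (-5)²) + 85272 = 1/(129 + 25) + 85272 = 1/154 + 85272 = 13131889/154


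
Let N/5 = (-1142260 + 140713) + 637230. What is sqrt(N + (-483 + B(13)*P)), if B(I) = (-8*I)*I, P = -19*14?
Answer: 2*I*sqrt(365609) ≈ 1209.3*I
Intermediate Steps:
P = -266
B(I) = -8*I**2
N = -1821585 (N = 5*((-1142260 + 140713) + 637230) = 5*(-1001547 + 637230) = 5*(-364317) = -1821585)
sqrt(N + (-483 + B(13)*P)) = sqrt(-1821585 + (-483 - 8*13**2*(-266))) = sqrt(-1821585 + (-483 - 8*169*(-266))) = sqrt(-1821585 + (-483 - 1352*(-266))) = sqrt(-1821585 + (-483 + 359632)) = sqrt(-1821585 + 359149) = sqrt(-1462436) = 2*I*sqrt(365609)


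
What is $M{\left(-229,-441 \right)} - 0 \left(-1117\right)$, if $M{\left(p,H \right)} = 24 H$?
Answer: $-10584$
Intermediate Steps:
$M{\left(-229,-441 \right)} - 0 \left(-1117\right) = 24 \left(-441\right) - 0 \left(-1117\right) = -10584 - 0 = -10584 + 0 = -10584$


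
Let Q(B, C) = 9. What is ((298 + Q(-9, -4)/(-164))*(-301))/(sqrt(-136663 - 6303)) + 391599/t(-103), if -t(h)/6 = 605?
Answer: -130533/1210 + 14707763*I*sqrt(142966)/23446424 ≈ -107.88 + 237.18*I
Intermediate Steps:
t(h) = -3630 (t(h) = -6*605 = -3630)
((298 + Q(-9, -4)/(-164))*(-301))/(sqrt(-136663 - 6303)) + 391599/t(-103) = ((298 + 9/(-164))*(-301))/(sqrt(-136663 - 6303)) + 391599/(-3630) = ((298 + 9*(-1/164))*(-301))/(sqrt(-142966)) + 391599*(-1/3630) = ((298 - 9/164)*(-301))/((I*sqrt(142966))) - 130533/1210 = ((48863/164)*(-301))*(-I*sqrt(142966)/142966) - 130533/1210 = -(-14707763)*I*sqrt(142966)/23446424 - 130533/1210 = 14707763*I*sqrt(142966)/23446424 - 130533/1210 = -130533/1210 + 14707763*I*sqrt(142966)/23446424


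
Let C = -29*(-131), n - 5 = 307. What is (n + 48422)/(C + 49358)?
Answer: 48734/53157 ≈ 0.91679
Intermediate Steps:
n = 312 (n = 5 + 307 = 312)
C = 3799
(n + 48422)/(C + 49358) = (312 + 48422)/(3799 + 49358) = 48734/53157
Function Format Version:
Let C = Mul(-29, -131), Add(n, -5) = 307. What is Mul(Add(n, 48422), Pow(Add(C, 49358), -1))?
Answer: Rational(48734, 53157) ≈ 0.91679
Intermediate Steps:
n = 312 (n = Add(5, 307) = 312)
C = 3799
Mul(Add(n, 48422), Pow(Add(C, 49358), -1)) = Mul(Add(312, 48422), Pow(Add(3799, 49358), -1)) = Mul(48734, Pow(53157, -1)) = Mul(48734, Rational(1, 53157)) = Rational(48734, 53157)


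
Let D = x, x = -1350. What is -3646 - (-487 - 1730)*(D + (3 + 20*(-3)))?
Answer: -3122965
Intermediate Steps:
D = -1350
-3646 - (-487 - 1730)*(D + (3 + 20*(-3))) = -3646 - (-487 - 1730)*(-1350 + (3 + 20*(-3))) = -3646 - (-2217)*(-1350 + (3 - 60)) = -3646 - (-2217)*(-1350 - 57) = -3646 - (-2217)*(-1407) = -3646 - 1*3119319 = -3646 - 3119319 = -3122965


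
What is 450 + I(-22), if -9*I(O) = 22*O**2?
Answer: -6598/9 ≈ -733.11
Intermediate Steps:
I(O) = -22*O**2/9
450 + I(-22) = 450 - 22/9*(-22)**2 = 450 - 22/9*484 = 450 - 10648/9 = -6598/9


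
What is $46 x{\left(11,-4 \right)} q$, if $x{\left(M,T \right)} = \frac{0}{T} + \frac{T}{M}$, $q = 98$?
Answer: $- \frac{18032}{11} \approx -1639.3$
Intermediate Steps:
$x{\left(M,T \right)} = \frac{T}{M}$ ($x{\left(M,T \right)} = 0 + \frac{T}{M} = \frac{T}{M}$)
$46 x{\left(11,-4 \right)} q = 46 \left(- \frac{4}{11}\right) 98 = \left(- \frac{184}{11}\right) 98 = - \frac{18032}{11}$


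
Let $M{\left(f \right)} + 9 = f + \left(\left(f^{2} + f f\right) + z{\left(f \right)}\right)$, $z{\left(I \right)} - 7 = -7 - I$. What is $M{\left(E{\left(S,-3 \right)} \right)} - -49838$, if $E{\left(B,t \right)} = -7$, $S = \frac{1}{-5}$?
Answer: $49927$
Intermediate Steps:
$z{\left(I \right)} = - I$ ($z{\left(I \right)} = 7 - \left(7 + I\right) = - I$)
$S = - \frac{1}{5} \approx -0.2$
$M{\left(f \right)} = -9 + 2 f^{2}$ ($M{\left(f \right)} = -9 - \left(- f^{2} - f f\right) = -9 + \left(f - \left(f - 2 f^{2}\right)\right) = -9 + \left(f + \left(2 f^{2} - f\right)\right) = -9 + \left(f + \left(- f + 2 f^{2}\right)\right) = -9 + 2 f^{2}$)
$M{\left(E{\left(S,-3 \right)} \right)} - -49838 = \left(-9 + 2 \left(-7\right)^{2}\right) - -49838 = \left(-9 + 2 \cdot 49\right) + 49838 = \left(-9 + 98\right) + 49838 = 89 + 49838 = 49927$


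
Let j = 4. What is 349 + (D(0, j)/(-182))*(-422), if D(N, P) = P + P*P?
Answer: 35979/91 ≈ 395.37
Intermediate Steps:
D(N, P) = P + P²
349 + (D(0, j)/(-182))*(-422) = 349 + ((4*(1 + 4))/(-182))*(-422) = 349 + ((4*5)*(-1/182))*(-422) = 349 + (20*(-1/182))*(-422) = 349 - 10/91*(-422) = 349 + 4220/91 = 35979/91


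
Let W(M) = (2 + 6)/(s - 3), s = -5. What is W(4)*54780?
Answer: -54780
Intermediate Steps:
W(M) = -1 (W(M) = (2 + 6)/(-5 - 3) = 8/(-8) = 8*(-⅛) = -1)
W(4)*54780 = -1*54780 = -54780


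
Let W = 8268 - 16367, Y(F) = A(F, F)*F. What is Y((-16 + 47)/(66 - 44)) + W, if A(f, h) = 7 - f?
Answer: -3916103/484 ≈ -8091.1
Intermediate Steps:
Y(F) = F*(7 - F) (Y(F) = (7 - F)*F = F*(7 - F))
W = -8099
Y((-16 + 47)/(66 - 44)) + W = ((-16 + 47)/(66 - 44))*(7 - (-16 + 47)/(66 - 44)) - 8099 = (31/22)*(7 - 31/22) - 8099 = (31*(1/22))*(7 - 31/22) - 8099 = 31*(7 - 1*31/22)/22 - 8099 = 31*(7 - 31/22)/22 - 8099 = (31/22)*(123/22) - 8099 = 3813/484 - 8099 = -3916103/484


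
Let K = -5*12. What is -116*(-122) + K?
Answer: 14092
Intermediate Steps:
K = -60
-116*(-122) + K = -116*(-122) - 60 = 14152 - 60 = 14092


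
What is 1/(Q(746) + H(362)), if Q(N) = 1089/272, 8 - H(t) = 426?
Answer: -272/112607 ≈ -0.0024155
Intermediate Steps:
H(t) = -418 (H(t) = 8 - 1*426 = 8 - 426 = -418)
Q(N) = 1089/272 (Q(N) = 1089*(1/272) = 1089/272)
1/(Q(746) + H(362)) = 1/(1089/272 - 418) = 1/(-112607/272) = -272/112607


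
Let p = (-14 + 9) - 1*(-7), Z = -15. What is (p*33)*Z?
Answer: -990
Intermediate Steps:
p = 2 (p = -5 + 7 = 2)
(p*33)*Z = (2*33)*(-15) = 66*(-15) = -990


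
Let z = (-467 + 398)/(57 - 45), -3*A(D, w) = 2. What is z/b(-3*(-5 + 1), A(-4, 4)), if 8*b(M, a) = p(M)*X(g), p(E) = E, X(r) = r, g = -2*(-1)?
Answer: -23/12 ≈ -1.9167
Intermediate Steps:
g = 2
A(D, w) = -⅔ (A(D, w) = -⅓*2 = -⅔)
z = -23/4 (z = -69/12 = -69*1/12 = -23/4 ≈ -5.7500)
b(M, a) = M/4 (b(M, a) = (M*2)/8 = (2*M)/8 = M/4)
z/b(-3*(-5 + 1), A(-4, 4)) = -23*(-4/(3*(-5 + 1)))/4 = -23/(4*((-3*(-4))/4)) = -23/(4*((¼)*12)) = -23/4/3 = -23/4*⅓ = -23/12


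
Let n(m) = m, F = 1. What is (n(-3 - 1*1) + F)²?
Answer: 9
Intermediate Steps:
(n(-3 - 1*1) + F)² = ((-3 - 1*1) + 1)² = ((-3 - 1) + 1)² = (-4 + 1)² = (-3)² = 9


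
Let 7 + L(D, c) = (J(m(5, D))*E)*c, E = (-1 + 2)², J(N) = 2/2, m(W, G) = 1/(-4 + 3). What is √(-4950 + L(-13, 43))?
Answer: 3*I*√546 ≈ 70.1*I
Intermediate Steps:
m(W, G) = -1 (m(W, G) = 1/(-1) = -1)
J(N) = 1 (J(N) = 2*(½) = 1)
E = 1 (E = 1² = 1)
L(D, c) = -7 + c (L(D, c) = -7 + (1*1)*c = -7 + 1*c = -7 + c)
√(-4950 + L(-13, 43)) = √(-4950 + (-7 + 43)) = √(-4950 + 36) = √(-4914) = 3*I*√546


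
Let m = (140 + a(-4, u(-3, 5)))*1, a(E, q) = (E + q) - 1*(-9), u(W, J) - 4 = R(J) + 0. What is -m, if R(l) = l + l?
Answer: -159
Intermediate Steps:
R(l) = 2*l
u(W, J) = 4 + 2*J (u(W, J) = 4 + (2*J + 0) = 4 + 2*J)
a(E, q) = 9 + E + q (a(E, q) = (E + q) + 9 = 9 + E + q)
m = 159 (m = (140 + (9 - 4 + (4 + 2*5)))*1 = (140 + (9 - 4 + (4 + 10)))*1 = (140 + (9 - 4 + 14))*1 = (140 + 19)*1 = 159*1 = 159)
-m = -1*159 = -159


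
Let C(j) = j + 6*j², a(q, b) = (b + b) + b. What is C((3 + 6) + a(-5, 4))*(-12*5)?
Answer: -160020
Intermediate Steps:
a(q, b) = 3*b (a(q, b) = 2*b + b = 3*b)
C((3 + 6) + a(-5, 4))*(-12*5) = (((3 + 6) + 3*4)*(1 + 6*((3 + 6) + 3*4)))*(-12*5) = ((9 + 12)*(1 + 6*(9 + 12)))*(-60) = (21*(1 + 6*21))*(-60) = (21*(1 + 126))*(-60) = (21*127)*(-60) = 2667*(-60) = -160020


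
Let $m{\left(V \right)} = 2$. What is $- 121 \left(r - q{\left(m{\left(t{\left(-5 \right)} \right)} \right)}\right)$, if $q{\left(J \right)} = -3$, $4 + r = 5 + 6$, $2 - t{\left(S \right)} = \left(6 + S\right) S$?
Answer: $-1210$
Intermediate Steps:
$t{\left(S \right)} = 2 - S \left(6 + S\right)$ ($t{\left(S \right)} = 2 - \left(6 + S\right) S = 2 - S \left(6 + S\right)$)
$r = 7$ ($r = -4 + \left(5 + 6\right) = -4 + 11 = 7$)
$- 121 \left(r - q{\left(m{\left(t{\left(-5 \right)} \right)} \right)}\right) = - 121 \left(7 - -3\right) = - 121 \left(7 + 3\right) = \left(-121\right) 10 = -1210$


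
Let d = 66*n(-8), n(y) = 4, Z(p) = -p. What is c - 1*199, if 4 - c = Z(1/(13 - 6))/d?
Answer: -360359/1848 ≈ -195.00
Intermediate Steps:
d = 264 (d = 66*4 = 264)
c = 7393/1848 (c = 4 - (-1/(13 - 6))/264 = 4 - (-1/7)/264 = 4 - (-1*⅐)/264 = 4 - (-1)/(7*264) = 4 - 1*(-1/1848) = 4 + 1/1848 = 7393/1848 ≈ 4.0005)
c - 1*199 = 7393/1848 - 1*199 = 7393/1848 - 199 = -360359/1848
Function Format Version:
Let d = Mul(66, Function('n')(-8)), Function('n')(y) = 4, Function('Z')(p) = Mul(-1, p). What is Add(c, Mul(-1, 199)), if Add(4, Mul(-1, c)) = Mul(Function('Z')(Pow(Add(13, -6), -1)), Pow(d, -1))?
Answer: Rational(-360359, 1848) ≈ -195.00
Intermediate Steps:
d = 264 (d = Mul(66, 4) = 264)
c = Rational(7393, 1848) (c = Add(4, Mul(-1, Mul(Mul(-1, Pow(Add(13, -6), -1)), Pow(264, -1)))) = Add(4, Mul(-1, Mul(Mul(-1, Pow(7, -1)), Rational(1, 264)))) = Add(4, Mul(-1, Mul(Mul(-1, Rational(1, 7)), Rational(1, 264)))) = Add(4, Mul(-1, Mul(Rational(-1, 7), Rational(1, 264)))) = Add(4, Mul(-1, Rational(-1, 1848))) = Add(4, Rational(1, 1848)) = Rational(7393, 1848) ≈ 4.0005)
Add(c, Mul(-1, 199)) = Add(Rational(7393, 1848), Mul(-1, 199)) = Add(Rational(7393, 1848), -199) = Rational(-360359, 1848)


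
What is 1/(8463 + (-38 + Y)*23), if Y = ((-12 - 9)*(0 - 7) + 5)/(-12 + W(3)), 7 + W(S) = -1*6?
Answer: 25/186229 ≈ 0.00013424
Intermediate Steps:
W(S) = -13 (W(S) = -7 - 1*6 = -7 - 6 = -13)
Y = -152/25 (Y = ((-12 - 9)*(0 - 7) + 5)/(-12 - 13) = (-21*(-7) + 5)/(-25) = (147 + 5)*(-1/25) = 152*(-1/25) = -152/25 ≈ -6.0800)
1/(8463 + (-38 + Y)*23) = 1/(8463 + (-38 - 152/25)*23) = 1/(8463 - 1102/25*23) = 1/(8463 - 25346/25) = 1/(186229/25) = 25/186229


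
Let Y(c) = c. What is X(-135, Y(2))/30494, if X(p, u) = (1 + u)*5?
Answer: 15/30494 ≈ 0.00049190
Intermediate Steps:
X(p, u) = 5 + 5*u
X(-135, Y(2))/30494 = (5 + 5*2)/30494 = (5 + 10)*(1/30494) = 15*(1/30494) = 15/30494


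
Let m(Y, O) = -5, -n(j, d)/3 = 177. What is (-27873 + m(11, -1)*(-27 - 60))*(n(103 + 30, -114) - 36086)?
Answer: 1004697246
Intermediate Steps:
n(j, d) = -531 (n(j, d) = -3*177 = -531)
(-27873 + m(11, -1)*(-27 - 60))*(n(103 + 30, -114) - 36086) = (-27873 - 5*(-27 - 60))*(-531 - 36086) = (-27873 - 5*(-87))*(-36617) = (-27873 + 435)*(-36617) = -27438*(-36617) = 1004697246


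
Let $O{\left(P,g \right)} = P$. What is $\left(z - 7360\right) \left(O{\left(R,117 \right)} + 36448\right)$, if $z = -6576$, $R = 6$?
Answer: $-508022944$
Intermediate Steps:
$\left(z - 7360\right) \left(O{\left(R,117 \right)} + 36448\right) = \left(-6576 - 7360\right) \left(6 + 36448\right) = \left(-13936\right) 36454 = -508022944$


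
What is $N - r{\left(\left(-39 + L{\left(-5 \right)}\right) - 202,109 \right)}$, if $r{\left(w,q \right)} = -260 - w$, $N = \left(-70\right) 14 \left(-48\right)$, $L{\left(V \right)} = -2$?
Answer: $47057$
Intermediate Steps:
$N = 47040$ ($N = \left(-980\right) \left(-48\right) = 47040$)
$N - r{\left(\left(-39 + L{\left(-5 \right)}\right) - 202,109 \right)} = 47040 - \left(-260 - \left(\left(-39 - 2\right) - 202\right)\right) = 47040 - \left(-260 - \left(-41 - 202\right)\right) = 47040 - \left(-260 - -243\right) = 47040 - \left(-260 + 243\right) = 47040 - -17 = 47040 + 17 = 47057$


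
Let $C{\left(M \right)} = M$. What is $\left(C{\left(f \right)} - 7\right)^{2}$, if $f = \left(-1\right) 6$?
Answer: $169$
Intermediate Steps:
$f = -6$
$\left(C{\left(f \right)} - 7\right)^{2} = \left(-6 - 7\right)^{2} = \left(-13\right)^{2} = 169$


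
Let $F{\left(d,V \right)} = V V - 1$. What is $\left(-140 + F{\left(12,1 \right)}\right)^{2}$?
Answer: $19600$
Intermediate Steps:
$F{\left(d,V \right)} = -1 + V^{2}$ ($F{\left(d,V \right)} = V^{2} - 1 = -1 + V^{2}$)
$\left(-140 + F{\left(12,1 \right)}\right)^{2} = \left(-140 - \left(1 - 1^{2}\right)\right)^{2} = \left(-140 + \left(-1 + 1\right)\right)^{2} = \left(-140 + 0\right)^{2} = \left(-140\right)^{2} = 19600$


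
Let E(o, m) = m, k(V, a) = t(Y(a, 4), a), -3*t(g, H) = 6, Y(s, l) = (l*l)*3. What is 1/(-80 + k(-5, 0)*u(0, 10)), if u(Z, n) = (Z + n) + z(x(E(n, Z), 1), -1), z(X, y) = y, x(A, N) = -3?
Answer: -1/98 ≈ -0.010204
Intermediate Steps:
Y(s, l) = 3*l² (Y(s, l) = l²*3 = 3*l²)
t(g, H) = -2 (t(g, H) = -⅓*6 = -2)
k(V, a) = -2
u(Z, n) = -1 + Z + n (u(Z, n) = (Z + n) - 1 = -1 + Z + n)
1/(-80 + k(-5, 0)*u(0, 10)) = 1/(-80 - 2*(-1 + 0 + 10)) = 1/(-80 - 2*9) = 1/(-80 - 18) = 1/(-98) = -1/98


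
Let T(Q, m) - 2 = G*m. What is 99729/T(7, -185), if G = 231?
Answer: -99729/42733 ≈ -2.3338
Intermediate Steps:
T(Q, m) = 2 + 231*m
99729/T(7, -185) = 99729/(2 + 231*(-185)) = 99729/(2 - 42735) = 99729/(-42733) = 99729*(-1/42733) = -99729/42733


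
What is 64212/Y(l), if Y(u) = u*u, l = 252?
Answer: 5351/5292 ≈ 1.0111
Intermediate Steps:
Y(u) = u²
64212/Y(l) = 64212/(252²) = 64212/63504 = 64212*(1/63504) = 5351/5292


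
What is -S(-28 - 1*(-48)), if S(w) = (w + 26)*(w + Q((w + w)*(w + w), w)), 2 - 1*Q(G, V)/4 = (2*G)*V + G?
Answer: 12069112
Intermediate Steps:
Q(G, V) = 8 - 4*G - 8*G*V (Q(G, V) = 8 - 4*((2*G)*V + G) = 8 - 4*(2*G*V + G) = 8 - 4*(G + 2*G*V) = 8 + (-4*G - 8*G*V) = 8 - 4*G - 8*G*V)
S(w) = (26 + w)*(8 + w - 32*w³ - 16*w²) (S(w) = (w + 26)*(w + (8 - 4*(w + w)*(w + w) - 8*(w + w)*(w + w)*w)) = (26 + w)*(w + (8 - 4*2*w*2*w - 8*(2*w)*(2*w)*w)) = (26 + w)*(w + (8 - 16*w² - 8*4*w²*w)) = (26 + w)*(w + (8 - 16*w² - 32*w³)) = (26 + w)*(w + (8 - 32*w³ - 16*w²)) = (26 + w)*(8 + w - 32*w³ - 16*w²))
-S(-28 - 1*(-48)) = -(208 - 848*(-28 - 1*(-48))³ - 415*(-28 - 1*(-48))² - 32*(-28 - 1*(-48))⁴ + 34*(-28 - 1*(-48))) = -(208 - 848*(-28 + 48)³ - 415*(-28 + 48)² - 32*(-28 + 48)⁴ + 34*(-28 + 48)) = -(208 - 848*20³ - 415*20² - 32*20⁴ + 34*20) = -(208 - 848*8000 - 415*400 - 32*160000 + 680) = -(208 - 6784000 - 166000 - 5120000 + 680) = -1*(-12069112) = 12069112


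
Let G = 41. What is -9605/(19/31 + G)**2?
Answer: -1846081/332820 ≈ -5.5468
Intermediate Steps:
-9605/(19/31 + G)**2 = -9605/(19/31 + 41)**2 = -9605/((1290/31)**2) = -9605/1664100/961 = -9605*961/1664100 = -1846081/332820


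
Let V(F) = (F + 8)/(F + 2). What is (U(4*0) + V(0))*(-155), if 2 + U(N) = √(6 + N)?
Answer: -310 - 155*√6 ≈ -689.67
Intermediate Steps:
U(N) = -2 + √(6 + N)
V(F) = (8 + F)/(2 + F)
(U(4*0) + V(0))*(-155) = ((-2 + √(6 + 4*0)) + (8 + 0)/(2 + 0))*(-155) = ((-2 + √(6 + 0)) + 8/2)*(-155) = ((-2 + √6) + (½)*8)*(-155) = ((-2 + √6) + 4)*(-155) = (2 + √6)*(-155) = -310 - 155*√6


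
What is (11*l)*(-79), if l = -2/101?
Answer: 1738/101 ≈ 17.208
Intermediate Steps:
l = -2/101 (l = -2*1/101 = -2/101 ≈ -0.019802)
(11*l)*(-79) = (11*(-2/101))*(-79) = -22/101*(-79) = 1738/101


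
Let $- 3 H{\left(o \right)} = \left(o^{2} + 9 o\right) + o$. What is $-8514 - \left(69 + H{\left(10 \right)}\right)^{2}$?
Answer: $- \frac{76675}{9} \approx -8519.4$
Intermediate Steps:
$H{\left(o \right)} = - \frac{10 o}{3} - \frac{o^{2}}{3}$ ($H{\left(o \right)} = - \frac{\left(o^{2} + 9 o\right) + o}{3} = - \frac{o^{2} + 10 o}{3} = - \frac{10 o}{3} - \frac{o^{2}}{3}$)
$-8514 - \left(69 + H{\left(10 \right)}\right)^{2} = -8514 - \left(69 - \frac{10 \left(10 + 10\right)}{3}\right)^{2} = -8514 - \left(69 - \frac{10}{3} \cdot 20\right)^{2} = -8514 - \left(69 - \frac{200}{3}\right)^{2} = -8514 - \left(\frac{7}{3}\right)^{2} = -8514 - \frac{49}{9} = - \frac{76675}{9}$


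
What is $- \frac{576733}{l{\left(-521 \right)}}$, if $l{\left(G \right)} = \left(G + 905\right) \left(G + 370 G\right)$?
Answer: $\frac{576733}{74223744} \approx 0.0077702$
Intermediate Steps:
$l{\left(G \right)} = 371 G \left(905 + G\right)$ ($l{\left(G \right)} = \left(905 + G\right) 371 G = 371 G \left(905 + G\right)$)
$- \frac{576733}{l{\left(-521 \right)}} = - \frac{576733}{371 \left(-521\right) \left(905 - 521\right)} = - \frac{576733}{371 \left(-521\right) 384} = - \frac{576733}{-74223744} = \left(-576733\right) \left(- \frac{1}{74223744}\right) = \frac{576733}{74223744}$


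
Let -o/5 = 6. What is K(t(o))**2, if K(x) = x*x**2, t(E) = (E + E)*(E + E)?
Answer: 2176782336000000000000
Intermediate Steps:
o = -30 (o = -5*6 = -30)
t(E) = 4*E**2 (t(E) = (2*E)*(2*E) = 4*E**2)
K(x) = x**3
K(t(o))**2 = ((4*(-30)**2)**3)**2 = ((4*900)**3)**2 = (3600**3)**2 = 46656000000**2 = 2176782336000000000000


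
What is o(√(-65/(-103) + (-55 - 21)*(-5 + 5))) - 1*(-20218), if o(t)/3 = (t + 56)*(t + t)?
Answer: 2082844/103 + 336*√6695/103 ≈ 20489.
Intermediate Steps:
o(t) = 6*t*(56 + t) (o(t) = 3*((t + 56)*(t + t)) = 3*((56 + t)*(2*t)) = 3*(2*t*(56 + t)) = 6*t*(56 + t))
o(√(-65/(-103) + (-55 - 21)*(-5 + 5))) - 1*(-20218) = 6*√(-65/(-103) + (-55 - 21)*(-5 + 5))*(56 + √(-65/(-103) + (-55 - 21)*(-5 + 5))) - 1*(-20218) = 6*√(-65*(-1/103) - 76*0)*(56 + √(-65*(-1/103) - 76*0)) + 20218 = 6*√(65/103 + 0)*(56 + √(65/103 + 0)) + 20218 = 6*√(65/103)*(56 + √(65/103)) + 20218 = 6*(√6695/103)*(56 + √6695/103) + 20218 = 6*√6695*(56 + √6695/103)/103 + 20218 = 20218 + 6*√6695*(56 + √6695/103)/103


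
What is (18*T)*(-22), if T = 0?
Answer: 0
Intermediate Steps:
(18*T)*(-22) = (18*0)*(-22) = 0*(-22) = 0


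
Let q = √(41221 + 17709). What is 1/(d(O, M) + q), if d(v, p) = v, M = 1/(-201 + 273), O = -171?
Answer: 171/29689 + √58930/29689 ≈ 0.013936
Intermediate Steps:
M = 1/72 ≈ 0.013889
q = √58930 ≈ 242.76
1/(d(O, M) + q) = 1/(-171 + √58930)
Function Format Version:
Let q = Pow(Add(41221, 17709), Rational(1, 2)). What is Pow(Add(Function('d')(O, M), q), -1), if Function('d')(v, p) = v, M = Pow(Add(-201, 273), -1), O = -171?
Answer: Add(Rational(171, 29689), Mul(Rational(1, 29689), Pow(58930, Rational(1, 2)))) ≈ 0.013936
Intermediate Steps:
M = Rational(1, 72) (M = Pow(72, -1) = Rational(1, 72) ≈ 0.013889)
q = Pow(58930, Rational(1, 2)) ≈ 242.76
Pow(Add(Function('d')(O, M), q), -1) = Pow(Add(-171, Pow(58930, Rational(1, 2))), -1)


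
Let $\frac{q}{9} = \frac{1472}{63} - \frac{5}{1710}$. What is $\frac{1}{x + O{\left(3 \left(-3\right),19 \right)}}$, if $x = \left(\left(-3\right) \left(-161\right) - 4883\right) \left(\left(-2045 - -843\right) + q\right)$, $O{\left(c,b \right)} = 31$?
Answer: $\frac{133}{580370723} \approx 2.2916 \cdot 10^{-7}$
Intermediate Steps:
$q = \frac{55929}{266}$ ($q = 9 \left(\frac{1472}{63} - \frac{5}{1710}\right) = 9 \left(1472 \cdot \frac{1}{63} - \frac{1}{342}\right) = 9 \left(\frac{1472}{63} - \frac{1}{342}\right) = 9 \cdot \frac{18643}{798} = \frac{55929}{266} \approx 210.26$)
$x = \frac{580366600}{133}$ ($x = \left(\left(-3\right) \left(-161\right) - 4883\right) \left(\left(-2045 - -843\right) + \frac{55929}{266}\right) = \left(483 - 4883\right) \left(\left(-2045 + 843\right) + \frac{55929}{266}\right) = - 4400 \left(-1202 + \frac{55929}{266}\right) = \left(-4400\right) \left(- \frac{263803}{266}\right) = \frac{580366600}{133} \approx 4.3637 \cdot 10^{6}$)
$\frac{1}{x + O{\left(3 \left(-3\right),19 \right)}} = \frac{1}{\frac{580366600}{133} + 31} = \frac{1}{\frac{580370723}{133}} = \frac{133}{580370723}$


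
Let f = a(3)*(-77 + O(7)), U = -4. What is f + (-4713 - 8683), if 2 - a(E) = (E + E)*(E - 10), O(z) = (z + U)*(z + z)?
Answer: -14936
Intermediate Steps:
O(z) = 2*z*(-4 + z) (O(z) = (z - 4)*(z + z) = (-4 + z)*(2*z) = 2*z*(-4 + z))
a(E) = 2 - 2*E*(-10 + E) (a(E) = 2 - (E + E)*(E - 10) = 2 - 2*E*(-10 + E))
f = -1540 (f = (2 - 2*3**2 + 20*3)*(-77 + 2*7*(-4 + 7)) = (2 - 2*9 + 60)*(-77 + 2*7*3) = (2 - 18 + 60)*(-77 + 42) = 44*(-35) = -1540)
f + (-4713 - 8683) = -1540 + (-4713 - 8683) = -1540 - 13396 = -14936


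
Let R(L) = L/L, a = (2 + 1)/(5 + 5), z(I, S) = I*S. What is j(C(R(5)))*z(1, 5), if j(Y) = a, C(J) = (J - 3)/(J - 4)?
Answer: 3/2 ≈ 1.5000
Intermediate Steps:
a = 3/10 ≈ 0.30000
R(L) = 1
C(J) = (-3 + J)/(-4 + J)
j(Y) = 3/10
j(C(R(5)))*z(1, 5) = 3*(1*5)/10 = (3/10)*5 = 3/2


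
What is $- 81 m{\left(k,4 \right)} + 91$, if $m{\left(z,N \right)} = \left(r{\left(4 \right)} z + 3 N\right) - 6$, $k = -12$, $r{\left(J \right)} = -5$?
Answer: $-5255$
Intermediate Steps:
$m{\left(z,N \right)} = -6 - 5 z + 3 N$ ($m{\left(z,N \right)} = \left(- 5 z + 3 N\right) - 6 = -6 - 5 z + 3 N$)
$- 81 m{\left(k,4 \right)} + 91 = - 81 \left(-6 - -60 + 3 \cdot 4\right) + 91 = - 81 \left(-6 + 60 + 12\right) + 91 = \left(-81\right) 66 + 91 = -5346 + 91 = -5255$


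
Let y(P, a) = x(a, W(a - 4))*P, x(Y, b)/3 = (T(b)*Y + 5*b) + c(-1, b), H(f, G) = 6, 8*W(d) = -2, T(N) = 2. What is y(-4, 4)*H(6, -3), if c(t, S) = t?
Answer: -414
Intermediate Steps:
W(d) = -¼ (W(d) = (⅛)*(-2) = -¼)
x(Y, b) = -3 + 6*Y + 15*b (x(Y, b) = 3*((2*Y + 5*b) - 1) = 3*(-1 + 2*Y + 5*b) = -3 + 6*Y + 15*b)
y(P, a) = P*(-27/4 + 6*a) (y(P, a) = (-3 + 6*a + 15*(-¼))*P = (-3 + 6*a - 15/4)*P = (-27/4 + 6*a)*P = P*(-27/4 + 6*a))
y(-4, 4)*H(6, -3) = ((¾)*(-4)*(-9 + 8*4))*6 = ((¾)*(-4)*(-9 + 32))*6 = ((¾)*(-4)*23)*6 = -69*6 = -414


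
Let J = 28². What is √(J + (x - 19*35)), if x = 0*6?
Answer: √119 ≈ 10.909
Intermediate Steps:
x = 0
J = 784
√(J + (x - 19*35)) = √(784 + (0 - 19*35)) = √(784 + (0 - 665)) = √(784 - 665) = √119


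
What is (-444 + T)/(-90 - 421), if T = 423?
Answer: 3/73 ≈ 0.041096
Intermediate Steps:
(-444 + T)/(-90 - 421) = (-444 + 423)/(-90 - 421) = -21/(-511) = -21*(-1/511) = 3/73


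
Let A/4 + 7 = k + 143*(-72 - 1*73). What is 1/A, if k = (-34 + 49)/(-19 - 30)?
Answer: -49/4065492 ≈ -1.2053e-5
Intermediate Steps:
k = -15/49 (k = 15/(-49) = 15*(-1/49) = -15/49 ≈ -0.30612)
A = -4065492/49 (A = -28 + 4*(-15/49 + 143*(-72 - 1*73)) = -28 + 4*(-15/49 + 143*(-72 - 73)) = -28 + 4*(-15/49 + 143*(-145)) = -28 + 4*(-15/49 - 20735) = -28 + 4*(-1016030/49) = -28 - 4064120/49 = -4065492/49 ≈ -82969.)
1/A = 1/(-4065492/49) = -49/4065492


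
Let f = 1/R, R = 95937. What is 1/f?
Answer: 95937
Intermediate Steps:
f = 1/95937 ≈ 1.0424e-5
1/f = 1/(1/95937) = 95937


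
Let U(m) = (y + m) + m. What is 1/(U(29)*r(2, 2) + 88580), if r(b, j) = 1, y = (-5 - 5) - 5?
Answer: 1/88623 ≈ 1.1284e-5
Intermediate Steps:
y = -15 (y = -10 - 5 = -15)
U(m) = -15 + 2*m (U(m) = (-15 + m) + m = -15 + 2*m)
1/(U(29)*r(2, 2) + 88580) = 1/((-15 + 2*29)*1 + 88580) = 1/((-15 + 58)*1 + 88580) = 1/(43*1 + 88580) = 1/(43 + 88580) = 1/88623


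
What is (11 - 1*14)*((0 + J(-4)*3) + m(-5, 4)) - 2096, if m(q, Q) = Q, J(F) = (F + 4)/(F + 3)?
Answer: -2108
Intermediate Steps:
J(F) = (4 + F)/(3 + F)
(11 - 1*14)*((0 + J(-4)*3) + m(-5, 4)) - 2096 = (11 - 1*14)*((0 + ((4 - 4)/(3 - 4))*3) + 4) - 2096 = (11 - 14)*((0 + (0/(-1))*3) + 4) - 2096 = -3*((0 - 1*0*3) + 4) - 2096 = -3*((0 + 0*3) + 4) - 2096 = -3*((0 + 0) + 4) - 2096 = -3*(0 + 4) - 2096 = -3*4 - 2096 = -12 - 2096 = -2108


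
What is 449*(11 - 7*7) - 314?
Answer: -17376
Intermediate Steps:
449*(11 - 7*7) - 314 = 449*(11 - 49) - 314 = 449*(-38) - 314 = -17062 - 314 = -17376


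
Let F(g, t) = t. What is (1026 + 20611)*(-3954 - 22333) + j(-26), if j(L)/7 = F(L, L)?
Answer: -568772001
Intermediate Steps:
j(L) = 7*L
(1026 + 20611)*(-3954 - 22333) + j(-26) = (1026 + 20611)*(-3954 - 22333) + 7*(-26) = 21637*(-26287) - 182 = -568771819 - 182 = -568772001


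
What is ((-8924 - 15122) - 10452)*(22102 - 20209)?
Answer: -65304714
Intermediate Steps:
((-8924 - 15122) - 10452)*(22102 - 20209) = (-24046 - 10452)*1893 = -34498*1893 = -65304714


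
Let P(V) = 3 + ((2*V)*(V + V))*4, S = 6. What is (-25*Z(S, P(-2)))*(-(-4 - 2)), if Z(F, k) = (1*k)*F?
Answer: -60300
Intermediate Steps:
P(V) = 3 + 16*V² (P(V) = 3 + ((2*V)*(2*V))*4 = 3 + (4*V²)*4 = 3 + 16*V²)
Z(F, k) = F*k (Z(F, k) = k*F = F*k)
(-25*Z(S, P(-2)))*(-(-4 - 2)) = (-150*(3 + 16*(-2)²))*(-(-4 - 2)) = (-150*(3 + 16*4))*(-1*(-6)) = -150*(3 + 64)*6 = -150*67*6 = -25*402*6 = -10050*6 = -60300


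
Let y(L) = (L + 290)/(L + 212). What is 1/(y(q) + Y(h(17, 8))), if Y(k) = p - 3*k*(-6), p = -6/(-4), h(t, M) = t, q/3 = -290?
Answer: 658/202915 ≈ 0.0032427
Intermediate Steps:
q = -870 (q = 3*(-290) = -870)
y(L) = (290 + L)/(212 + L)
p = 3/2 (p = -6*(-¼) = 3/2 ≈ 1.5000)
Y(k) = 3/2 + 18*k (Y(k) = 3/2 - 3*k*(-6) = 3/2 + 18*k)
1/(y(q) + Y(h(17, 8))) = 1/((290 - 870)/(212 - 870) + (3/2 + 18*17)) = 1/(-580/(-658) + (3/2 + 306)) = 1/(-1/658*(-580) + 615/2) = 1/(290/329 + 615/2) = 1/(202915/658) = 658/202915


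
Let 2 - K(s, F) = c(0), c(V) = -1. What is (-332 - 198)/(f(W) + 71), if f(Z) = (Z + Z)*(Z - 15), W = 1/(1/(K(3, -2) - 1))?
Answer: -530/19 ≈ -27.895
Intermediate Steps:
K(s, F) = 3 (K(s, F) = 2 - 1*(-1) = 2 + 1 = 3)
W = 2 (W = 1/(1/(3 - 1)) = 1/(1/2) = 2)
f(Z) = 2*Z*(-15 + Z) (f(Z) = (2*Z)*(-15 + Z) = 2*Z*(-15 + Z))
(-332 - 198)/(f(W) + 71) = (-332 - 198)/(2*2*(-15 + 2) + 71) = -530/(2*2*(-13) + 71) = -530/(-52 + 71) = -530/19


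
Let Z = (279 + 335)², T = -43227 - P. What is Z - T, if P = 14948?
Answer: 435171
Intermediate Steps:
T = -58175 (T = -43227 - 1*14948 = -43227 - 14948 = -58175)
Z = 376996 (Z = 614² = 376996)
Z - T = 376996 - 1*(-58175) = 376996 + 58175 = 435171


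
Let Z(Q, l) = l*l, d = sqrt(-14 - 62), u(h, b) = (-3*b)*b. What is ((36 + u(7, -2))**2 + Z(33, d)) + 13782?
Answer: 14282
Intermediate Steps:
u(h, b) = -3*b**2
d = 2*I*sqrt(19) (d = sqrt(-76) = 2*I*sqrt(19) ≈ 8.7178*I)
Z(Q, l) = l**2
((36 + u(7, -2))**2 + Z(33, d)) + 13782 = ((36 - 3*(-2)**2)**2 + (2*I*sqrt(19))**2) + 13782 = ((36 - 3*4)**2 - 76) + 13782 = ((36 - 12)**2 - 76) + 13782 = (24**2 - 76) + 13782 = (576 - 76) + 13782 = 500 + 13782 = 14282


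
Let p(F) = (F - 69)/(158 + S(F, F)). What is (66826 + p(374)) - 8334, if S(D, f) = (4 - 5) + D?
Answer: 31059557/531 ≈ 58493.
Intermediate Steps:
S(D, f) = -1 + D
p(F) = (-69 + F)/(157 + F) (p(F) = (F - 69)/(158 + (-1 + F)) = (-69 + F)/(157 + F))
(66826 + p(374)) - 8334 = (66826 + (-69 + 374)/(157 + 374)) - 8334 = (66826 + 305/531) - 8334 = 35484911/531 - 8334 = 31059557/531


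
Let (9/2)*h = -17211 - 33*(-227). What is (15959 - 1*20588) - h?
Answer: -2469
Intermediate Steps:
h = -2160 (h = 2*(-17211 - 33*(-227))/9 = 2*(-17211 + 7491)/9 = (2/9)*(-9720) = -2160)
(15959 - 1*20588) - h = (15959 - 1*20588) - 1*(-2160) = (15959 - 20588) + 2160 = -4629 + 2160 = -2469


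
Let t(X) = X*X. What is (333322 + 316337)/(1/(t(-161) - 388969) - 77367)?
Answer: -235857400632/28087934617 ≈ -8.3971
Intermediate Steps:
t(X) = X²
(333322 + 316337)/(1/(t(-161) - 388969) - 77367) = (333322 + 316337)/(1/((-161)² - 388969) - 77367) = 649659/(1/(25921 - 388969) - 77367) = 649659/(1/(-363048) - 77367) = 649659/(-1/363048 - 77367) = 649659/(-28087934617/363048) = 649659*(-363048/28087934617) = -235857400632/28087934617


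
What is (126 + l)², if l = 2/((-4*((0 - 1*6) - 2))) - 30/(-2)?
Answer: 5094049/256 ≈ 19899.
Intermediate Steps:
l = 241/16 (l = 2/((-4*((0 - 6) - 2))) - 30*(-½) = 2/((-4*(-6 - 2))) + 15 = 2/((-4*(-8))) + 15 = 2/32 + 15 = 2*(1/32) + 15 = 1/16 + 15 = 241/16 ≈ 15.063)
(126 + l)² = (126 + 241/16)² = (2257/16)² = 5094049/256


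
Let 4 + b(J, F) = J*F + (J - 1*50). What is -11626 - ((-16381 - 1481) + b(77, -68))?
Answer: 11449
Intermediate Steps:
b(J, F) = -54 + J + F*J (b(J, F) = -4 + (J*F + (J - 1*50)) = -4 + (F*J + (J - 50)) = -4 + (F*J + (-50 + J)) = -4 + (-50 + J + F*J) = -54 + J + F*J)
-11626 - ((-16381 - 1481) + b(77, -68)) = -11626 - ((-16381 - 1481) + (-54 + 77 - 68*77)) = -11626 - (-17862 + (-54 + 77 - 5236)) = -11626 - (-17862 - 5213) = -11626 - 1*(-23075) = -11626 + 23075 = 11449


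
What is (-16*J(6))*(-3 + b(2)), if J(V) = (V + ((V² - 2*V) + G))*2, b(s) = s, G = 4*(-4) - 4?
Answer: 320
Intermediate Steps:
G = -20 (G = -16 - 4 = -20)
J(V) = -40 - 2*V + 2*V² (J(V) = (V + ((V² - 2*V) - 20))*2 = (V + (-20 + V² - 2*V))*2 = (-20 + V² - V)*2 = -40 - 2*V + 2*V²)
(-16*J(6))*(-3 + b(2)) = (-16*(-40 - 2*6 + 2*6²))*(-3 + 2) = -16*(-40 - 12 + 2*36)*(-1) = -16*(-40 - 12 + 72)*(-1) = -16*20*(-1) = -320*(-1) = 320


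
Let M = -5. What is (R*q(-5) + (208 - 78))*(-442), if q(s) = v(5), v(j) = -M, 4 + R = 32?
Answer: -119340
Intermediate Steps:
R = 28 (R = -4 + 32 = 28)
v(j) = 5 (v(j) = -1*(-5) = 5)
q(s) = 5
(R*q(-5) + (208 - 78))*(-442) = (28*5 + (208 - 78))*(-442) = (140 + 130)*(-442) = 270*(-442) = -119340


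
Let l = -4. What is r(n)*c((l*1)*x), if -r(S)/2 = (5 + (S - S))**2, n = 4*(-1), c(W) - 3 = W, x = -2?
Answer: -550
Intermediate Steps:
c(W) = 3 + W
n = -4
r(S) = -50 (r(S) = -2*(5 + (S - S))**2 = -2*(5 + 0)**2 = -2*5**2 = -2*25 = -50)
r(n)*c((l*1)*x) = -50*(3 - 4*1*(-2)) = -50*(3 - 4*(-2)) = -50*(3 + 8) = -50*11 = -550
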